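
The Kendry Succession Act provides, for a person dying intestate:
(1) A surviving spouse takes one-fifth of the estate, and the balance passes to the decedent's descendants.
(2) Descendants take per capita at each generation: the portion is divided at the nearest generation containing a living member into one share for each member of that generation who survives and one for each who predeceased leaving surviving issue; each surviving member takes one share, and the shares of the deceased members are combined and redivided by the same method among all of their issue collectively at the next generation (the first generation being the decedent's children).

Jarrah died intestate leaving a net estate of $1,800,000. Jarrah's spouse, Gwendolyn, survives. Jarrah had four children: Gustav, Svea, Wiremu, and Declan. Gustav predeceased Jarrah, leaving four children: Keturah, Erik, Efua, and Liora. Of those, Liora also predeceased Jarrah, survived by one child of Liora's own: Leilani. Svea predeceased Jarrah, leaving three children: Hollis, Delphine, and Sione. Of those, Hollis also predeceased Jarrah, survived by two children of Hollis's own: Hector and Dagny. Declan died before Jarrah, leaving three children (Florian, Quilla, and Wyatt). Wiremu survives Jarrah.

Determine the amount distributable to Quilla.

Quilla receives $108,000.

Gwendolyn takes one-fifth of $1,800,000 = $360,000. The remaining $1,440,000 passes to the descendants.
The descendants' portion ($1,440,000) is divided at the children's generation into 4 shares of $360,000. Wiremu takes $360,000. The 3 shares of the deceased (Gustav, Svea, and Declan) are combined into a pool of $1,080,000.
That pool ($1,080,000) is divided at the grandchildren's generation into 10 shares of $108,000. Keturah, Erik, Efua, Delphine, Sione, Florian, Quilla, and Wyatt each take $108,000. The 2 shares of the deceased (Liora and Hollis) are combined into a pool of $216,000.
That pool ($216,000) is divided at the great-grandchildren's generation equally among Leilani, Hector, and Dagny: $72,000 each.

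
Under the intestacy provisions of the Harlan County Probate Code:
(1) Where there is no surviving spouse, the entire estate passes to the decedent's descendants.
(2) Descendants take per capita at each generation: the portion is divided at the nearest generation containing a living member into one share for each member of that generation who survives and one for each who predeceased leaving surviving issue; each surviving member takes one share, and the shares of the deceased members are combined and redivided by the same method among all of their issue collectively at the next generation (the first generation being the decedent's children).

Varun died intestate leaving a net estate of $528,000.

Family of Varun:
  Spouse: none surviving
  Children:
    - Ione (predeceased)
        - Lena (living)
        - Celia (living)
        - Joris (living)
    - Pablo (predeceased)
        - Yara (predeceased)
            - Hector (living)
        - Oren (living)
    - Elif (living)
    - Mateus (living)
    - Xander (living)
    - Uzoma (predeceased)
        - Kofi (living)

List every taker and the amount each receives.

Lena: $44,000; Celia: $44,000; Joris: $44,000; Hector: $44,000; Oren: $44,000; Elif: $88,000; Mateus: $88,000; Xander: $88,000; Kofi: $44,000

The entire $528,000 passes to the descendants.
That amount ($528,000) is divided at the children's generation into 6 shares of $88,000. Elif, Mateus, and Xander each take $88,000. The 3 shares of the deceased (Ione, Pablo, and Uzoma) are combined into a pool of $264,000.
That pool ($264,000) is divided at the grandchildren's generation into 6 shares of $44,000. Lena, Celia, Joris, Oren, and Kofi each take $44,000. The remaining share for the deceased Yara ($44,000) is carried to the next generation.
That pool ($44,000) passes entirely to Hector, the sole taker at the great-grandchildren's generation.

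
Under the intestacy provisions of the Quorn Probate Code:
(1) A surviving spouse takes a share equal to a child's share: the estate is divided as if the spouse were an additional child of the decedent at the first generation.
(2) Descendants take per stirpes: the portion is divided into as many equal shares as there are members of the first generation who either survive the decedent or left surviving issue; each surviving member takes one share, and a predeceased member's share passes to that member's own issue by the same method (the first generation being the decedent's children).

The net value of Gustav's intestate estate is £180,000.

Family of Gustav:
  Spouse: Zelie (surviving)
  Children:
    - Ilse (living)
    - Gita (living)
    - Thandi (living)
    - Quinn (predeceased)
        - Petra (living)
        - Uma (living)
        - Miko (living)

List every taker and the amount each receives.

Zelie: £36,000; Ilse: £36,000; Gita: £36,000; Thandi: £36,000; Petra: £12,000; Uma: £12,000; Miko: £12,000

The spouse counts as an additional share at the children's level, so there are 5 primary shares of £36,000. Zelie takes one such share (£36,000).
The children's combined portion (£144,000) is divided into 4 shares of £36,000: Ilse, Gita, and Thandi each take £36,000; Quinn's £36,000 share passes to Quinn's issue.
Quinn's share (£36,000) is divided into 3 shares of £12,000: Petra, Uma, and Miko each take £12,000.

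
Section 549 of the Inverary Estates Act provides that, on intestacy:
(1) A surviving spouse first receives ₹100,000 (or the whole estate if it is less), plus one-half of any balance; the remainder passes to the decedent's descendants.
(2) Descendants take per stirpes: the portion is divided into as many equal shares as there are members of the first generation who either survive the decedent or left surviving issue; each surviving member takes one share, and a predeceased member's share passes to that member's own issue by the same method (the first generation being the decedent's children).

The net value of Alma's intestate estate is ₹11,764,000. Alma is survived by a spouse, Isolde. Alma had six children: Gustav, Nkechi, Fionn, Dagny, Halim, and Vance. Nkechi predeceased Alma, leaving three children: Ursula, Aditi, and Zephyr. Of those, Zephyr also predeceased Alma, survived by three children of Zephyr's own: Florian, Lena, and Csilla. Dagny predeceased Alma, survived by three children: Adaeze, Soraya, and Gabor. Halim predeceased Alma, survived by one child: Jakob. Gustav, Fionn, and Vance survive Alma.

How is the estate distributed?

Isolde first takes ₹100,000, leaving a balance of ₹11,664,000. Isolde then takes one-half of the balance (₹5,832,000), for a total of ₹5,932,000. The remaining ₹5,832,000 passes to the descendants.
The descendants' portion (₹5,832,000) is divided into 6 shares of ₹972,000: Gustav, Fionn, and Vance each take ₹972,000; Nkechi's ₹972,000 share passes to Nkechi's issue; Dagny's ₹972,000 share passes to Dagny's issue; Halim's ₹972,000 share passes to Halim's issue.
Nkechi's share (₹972,000) is divided into 3 shares of ₹324,000: Ursula and Aditi each take ₹324,000; Zephyr's ₹324,000 share passes to Zephyr's issue.
Zephyr's share (₹324,000) is divided into 3 shares of ₹108,000: Florian, Lena, and Csilla each take ₹108,000.
Dagny's share (₹972,000) is divided into 3 shares of ₹324,000: Adaeze, Soraya, and Gabor each take ₹324,000.
Halim's share (₹972,000) passes entirely to Jakob.

Isolde: ₹5,932,000; Gustav: ₹972,000; Ursula: ₹324,000; Aditi: ₹324,000; Florian: ₹108,000; Lena: ₹108,000; Csilla: ₹108,000; Fionn: ₹972,000; Adaeze: ₹324,000; Soraya: ₹324,000; Gabor: ₹324,000; Jakob: ₹972,000; Vance: ₹972,000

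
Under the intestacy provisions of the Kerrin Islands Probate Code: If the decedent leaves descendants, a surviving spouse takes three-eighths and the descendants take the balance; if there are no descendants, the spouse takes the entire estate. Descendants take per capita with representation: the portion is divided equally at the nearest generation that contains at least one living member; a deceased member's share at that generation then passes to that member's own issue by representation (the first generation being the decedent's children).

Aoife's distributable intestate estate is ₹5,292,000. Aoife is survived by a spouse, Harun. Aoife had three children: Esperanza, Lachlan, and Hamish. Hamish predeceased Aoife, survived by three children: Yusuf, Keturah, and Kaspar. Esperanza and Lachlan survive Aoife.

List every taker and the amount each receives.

Harun takes three-eighths of ₹5,292,000 = ₹1,984,500. The remaining ₹3,307,500 passes to the descendants.
The descendants' portion (₹3,307,500) is divided into 3 shares of ₹1,102,500: Esperanza and Lachlan each take ₹1,102,500; Hamish's ₹1,102,500 share passes to Hamish's issue.
Hamish's share (₹1,102,500) is divided into 3 shares of ₹367,500: Yusuf, Keturah, and Kaspar each take ₹367,500.

Harun: ₹1,984,500; Esperanza: ₹1,102,500; Lachlan: ₹1,102,500; Yusuf: ₹367,500; Keturah: ₹367,500; Kaspar: ₹367,500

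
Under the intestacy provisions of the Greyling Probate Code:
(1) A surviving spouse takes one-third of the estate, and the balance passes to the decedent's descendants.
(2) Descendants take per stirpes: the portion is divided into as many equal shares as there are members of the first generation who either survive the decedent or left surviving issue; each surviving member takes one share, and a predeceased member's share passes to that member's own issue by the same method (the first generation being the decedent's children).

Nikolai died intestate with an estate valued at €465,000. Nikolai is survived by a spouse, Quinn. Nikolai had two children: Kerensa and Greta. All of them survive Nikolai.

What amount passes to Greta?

Greta receives €155,000.

Quinn takes one-third of €465,000 = €155,000. The remaining €310,000 passes to the descendants.
The descendants' portion (€310,000) is divided into 2 shares of €155,000: Kerensa and Greta each take €155,000.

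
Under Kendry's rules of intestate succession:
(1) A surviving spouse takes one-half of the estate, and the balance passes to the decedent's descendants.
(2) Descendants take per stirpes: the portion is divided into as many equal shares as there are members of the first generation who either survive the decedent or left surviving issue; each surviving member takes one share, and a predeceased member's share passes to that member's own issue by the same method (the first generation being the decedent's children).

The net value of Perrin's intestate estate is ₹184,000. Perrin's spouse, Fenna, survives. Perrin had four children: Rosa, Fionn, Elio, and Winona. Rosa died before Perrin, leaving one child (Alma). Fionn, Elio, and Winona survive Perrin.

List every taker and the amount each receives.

Fenna: ₹92,000; Alma: ₹23,000; Fionn: ₹23,000; Elio: ₹23,000; Winona: ₹23,000

Fenna takes one-half of ₹184,000 = ₹92,000. The remaining ₹92,000 passes to the descendants.
The descendants' portion (₹92,000) is divided into 4 shares of ₹23,000: Fionn, Elio, and Winona each take ₹23,000; Rosa's ₹23,000 share passes to Rosa's issue.
Rosa's share (₹23,000) passes entirely to Alma.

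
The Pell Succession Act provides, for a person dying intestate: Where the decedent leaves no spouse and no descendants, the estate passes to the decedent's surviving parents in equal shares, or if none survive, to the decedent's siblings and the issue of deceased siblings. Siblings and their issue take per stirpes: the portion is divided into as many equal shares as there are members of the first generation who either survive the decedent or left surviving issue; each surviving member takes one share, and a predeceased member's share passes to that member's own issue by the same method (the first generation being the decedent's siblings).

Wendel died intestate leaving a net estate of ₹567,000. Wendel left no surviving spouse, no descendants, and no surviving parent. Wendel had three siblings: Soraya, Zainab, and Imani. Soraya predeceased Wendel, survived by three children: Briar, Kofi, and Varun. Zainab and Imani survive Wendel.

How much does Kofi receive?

Kofi receives ₹63,000.

The entire ₹567,000 passes to the siblings and their issue.
That amount (₹567,000) is divided into 3 shares of ₹189,000: Zainab and Imani each take ₹189,000; Soraya's ₹189,000 share passes to Soraya's issue.
Soraya's share (₹189,000) is divided into 3 shares of ₹63,000: Briar, Kofi, and Varun each take ₹63,000.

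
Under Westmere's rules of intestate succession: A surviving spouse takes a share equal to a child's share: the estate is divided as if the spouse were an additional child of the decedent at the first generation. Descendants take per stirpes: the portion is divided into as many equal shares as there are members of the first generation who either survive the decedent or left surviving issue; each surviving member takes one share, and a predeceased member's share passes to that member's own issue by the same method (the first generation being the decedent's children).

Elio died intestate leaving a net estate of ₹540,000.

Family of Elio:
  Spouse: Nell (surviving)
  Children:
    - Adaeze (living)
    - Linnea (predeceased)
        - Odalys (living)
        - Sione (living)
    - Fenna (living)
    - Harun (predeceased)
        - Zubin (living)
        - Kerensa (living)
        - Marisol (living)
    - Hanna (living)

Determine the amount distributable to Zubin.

The spouse counts as an additional share at the children's level, so there are 6 primary shares of ₹90,000. Nell takes one such share (₹90,000).
The children's combined portion (₹450,000) is divided into 5 shares of ₹90,000: Adaeze, Fenna, and Hanna each take ₹90,000; Linnea's ₹90,000 share passes to Linnea's issue; Harun's ₹90,000 share passes to Harun's issue.
Linnea's share (₹90,000) is divided into 2 shares of ₹45,000: Odalys and Sione each take ₹45,000.
Harun's share (₹90,000) is divided into 3 shares of ₹30,000: Zubin, Kerensa, and Marisol each take ₹30,000.

Zubin receives ₹30,000.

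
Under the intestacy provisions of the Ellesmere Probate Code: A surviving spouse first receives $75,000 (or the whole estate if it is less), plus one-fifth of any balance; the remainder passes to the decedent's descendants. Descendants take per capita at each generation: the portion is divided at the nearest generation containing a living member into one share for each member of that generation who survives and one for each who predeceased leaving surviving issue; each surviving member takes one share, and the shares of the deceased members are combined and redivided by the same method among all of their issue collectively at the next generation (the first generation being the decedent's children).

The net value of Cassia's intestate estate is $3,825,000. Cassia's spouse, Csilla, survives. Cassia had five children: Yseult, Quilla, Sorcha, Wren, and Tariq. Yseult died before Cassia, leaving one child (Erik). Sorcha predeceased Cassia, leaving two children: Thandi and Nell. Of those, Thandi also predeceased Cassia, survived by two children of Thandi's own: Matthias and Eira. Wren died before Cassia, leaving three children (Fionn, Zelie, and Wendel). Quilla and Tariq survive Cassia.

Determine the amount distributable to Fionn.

Fionn receives $300,000.

Csilla first takes $75,000, leaving a balance of $3,750,000. Csilla then takes one-fifth of the balance ($750,000), for a total of $825,000. The remaining $3,000,000 passes to the descendants.
The descendants' portion ($3,000,000) is divided at the children's generation into 5 shares of $600,000. Quilla and Tariq each take $600,000. The 3 shares of the deceased (Yseult, Sorcha, and Wren) are combined into a pool of $1,800,000.
That pool ($1,800,000) is divided at the grandchildren's generation into 6 shares of $300,000. Erik, Nell, Fionn, Zelie, and Wendel each take $300,000. The remaining share for the deceased Thandi ($300,000) is carried to the next generation.
That pool ($300,000) is divided at the great-grandchildren's generation equally among Matthias and Eira: $150,000 each.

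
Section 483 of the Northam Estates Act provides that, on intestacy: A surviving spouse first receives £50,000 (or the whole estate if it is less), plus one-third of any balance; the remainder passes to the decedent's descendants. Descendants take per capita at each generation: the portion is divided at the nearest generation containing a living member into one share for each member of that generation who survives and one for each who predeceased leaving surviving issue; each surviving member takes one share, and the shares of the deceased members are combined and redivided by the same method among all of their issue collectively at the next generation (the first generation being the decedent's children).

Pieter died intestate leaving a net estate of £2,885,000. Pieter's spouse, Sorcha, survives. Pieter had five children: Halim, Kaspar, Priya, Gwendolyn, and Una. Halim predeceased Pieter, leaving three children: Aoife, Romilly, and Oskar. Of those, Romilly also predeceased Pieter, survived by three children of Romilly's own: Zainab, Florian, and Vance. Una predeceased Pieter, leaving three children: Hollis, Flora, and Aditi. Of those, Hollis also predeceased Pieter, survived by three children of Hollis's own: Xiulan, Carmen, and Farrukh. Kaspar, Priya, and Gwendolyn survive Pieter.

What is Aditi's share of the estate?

Aditi receives £126,000.

Sorcha first takes £50,000, leaving a balance of £2,835,000. Sorcha then takes one-third of the balance (£945,000), for a total of £995,000. The remaining £1,890,000 passes to the descendants.
The descendants' portion (£1,890,000) is divided at the children's generation into 5 shares of £378,000. Kaspar, Priya, and Gwendolyn each take £378,000. The 2 shares of the deceased (Halim and Una) are combined into a pool of £756,000.
That pool (£756,000) is divided at the grandchildren's generation into 6 shares of £126,000. Aoife, Oskar, Flora, and Aditi each take £126,000. The 2 shares of the deceased (Romilly and Hollis) are combined into a pool of £252,000.
That pool (£252,000) is divided at the great-grandchildren's generation equally among Zainab, Florian, Vance, Xiulan, Carmen, and Farrukh: £42,000 each.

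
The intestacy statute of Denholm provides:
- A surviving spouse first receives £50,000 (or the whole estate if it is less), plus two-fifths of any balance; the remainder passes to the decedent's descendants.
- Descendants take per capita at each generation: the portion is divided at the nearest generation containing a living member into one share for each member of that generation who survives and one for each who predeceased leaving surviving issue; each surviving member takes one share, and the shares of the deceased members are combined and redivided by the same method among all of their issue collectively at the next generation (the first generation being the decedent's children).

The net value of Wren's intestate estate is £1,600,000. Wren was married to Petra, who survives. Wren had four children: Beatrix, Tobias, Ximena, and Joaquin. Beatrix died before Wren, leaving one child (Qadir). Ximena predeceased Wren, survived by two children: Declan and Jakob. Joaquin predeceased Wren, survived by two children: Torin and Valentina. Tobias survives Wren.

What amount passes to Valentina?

Valentina receives £139,500.

Petra first takes £50,000, leaving a balance of £1,550,000. Petra then takes two-fifths of the balance (£620,000), for a total of £670,000. The remaining £930,000 passes to the descendants.
The descendants' portion (£930,000) is divided at the children's generation into 4 shares of £232,500. Tobias takes £232,500. The 3 shares of the deceased (Beatrix, Ximena, and Joaquin) are combined into a pool of £697,500.
That pool (£697,500) is divided at the grandchildren's generation equally among Qadir, Declan, Jakob, Torin, and Valentina: £139,500 each.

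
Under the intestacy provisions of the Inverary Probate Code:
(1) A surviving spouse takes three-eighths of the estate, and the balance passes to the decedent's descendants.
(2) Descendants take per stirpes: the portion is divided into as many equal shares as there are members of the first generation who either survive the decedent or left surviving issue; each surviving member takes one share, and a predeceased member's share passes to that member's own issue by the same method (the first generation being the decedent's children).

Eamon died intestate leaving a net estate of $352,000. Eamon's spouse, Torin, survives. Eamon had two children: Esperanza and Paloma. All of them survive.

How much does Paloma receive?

Paloma receives $110,000.

Torin takes three-eighths of $352,000 = $132,000. The remaining $220,000 passes to the descendants.
The descendants' portion ($220,000) is divided into 2 shares of $110,000: Esperanza and Paloma each take $110,000.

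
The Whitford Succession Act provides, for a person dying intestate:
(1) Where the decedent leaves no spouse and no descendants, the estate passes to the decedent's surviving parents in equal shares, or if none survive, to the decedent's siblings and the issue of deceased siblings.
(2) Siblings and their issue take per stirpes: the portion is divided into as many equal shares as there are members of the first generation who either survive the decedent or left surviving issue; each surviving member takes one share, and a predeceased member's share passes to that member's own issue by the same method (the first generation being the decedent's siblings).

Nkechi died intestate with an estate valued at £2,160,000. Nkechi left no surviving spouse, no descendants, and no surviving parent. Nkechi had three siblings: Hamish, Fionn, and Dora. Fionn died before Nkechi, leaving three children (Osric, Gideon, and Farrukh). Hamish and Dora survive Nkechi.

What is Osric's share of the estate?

Osric receives £240,000.

The entire £2,160,000 passes to the siblings and their issue.
That amount (£2,160,000) is divided into 3 shares of £720,000: Hamish and Dora each take £720,000; Fionn's £720,000 share passes to Fionn's issue.
Fionn's share (£720,000) is divided into 3 shares of £240,000: Osric, Gideon, and Farrukh each take £240,000.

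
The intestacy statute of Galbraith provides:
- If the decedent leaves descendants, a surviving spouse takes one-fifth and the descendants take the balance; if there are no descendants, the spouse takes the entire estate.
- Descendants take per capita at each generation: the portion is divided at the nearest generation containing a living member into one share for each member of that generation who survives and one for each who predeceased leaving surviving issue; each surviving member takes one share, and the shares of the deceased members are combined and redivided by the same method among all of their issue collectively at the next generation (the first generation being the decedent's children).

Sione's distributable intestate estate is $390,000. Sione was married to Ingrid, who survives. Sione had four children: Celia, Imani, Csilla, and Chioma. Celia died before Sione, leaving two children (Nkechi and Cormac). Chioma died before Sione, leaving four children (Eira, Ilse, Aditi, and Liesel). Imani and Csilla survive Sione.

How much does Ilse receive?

Ingrid takes one-fifth of $390,000 = $78,000. The remaining $312,000 passes to the descendants.
The descendants' portion ($312,000) is divided at the children's generation into 4 shares of $78,000. Imani and Csilla each take $78,000. The 2 shares of the deceased (Celia and Chioma) are combined into a pool of $156,000.
That pool ($156,000) is divided at the grandchildren's generation equally among Nkechi, Cormac, Eira, Ilse, Aditi, and Liesel: $26,000 each.

Ilse receives $26,000.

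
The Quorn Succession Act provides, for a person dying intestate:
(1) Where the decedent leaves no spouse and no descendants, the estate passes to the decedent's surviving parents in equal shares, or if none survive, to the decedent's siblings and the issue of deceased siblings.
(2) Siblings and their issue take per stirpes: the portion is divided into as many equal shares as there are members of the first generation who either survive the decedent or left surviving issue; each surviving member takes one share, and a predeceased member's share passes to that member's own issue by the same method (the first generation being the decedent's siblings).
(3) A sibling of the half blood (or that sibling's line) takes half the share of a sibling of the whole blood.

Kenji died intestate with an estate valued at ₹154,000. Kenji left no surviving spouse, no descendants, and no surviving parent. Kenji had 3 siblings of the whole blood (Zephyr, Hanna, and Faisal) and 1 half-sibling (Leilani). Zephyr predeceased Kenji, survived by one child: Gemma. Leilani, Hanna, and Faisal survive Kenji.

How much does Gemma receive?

The entire ₹154,000 passes to the siblings and their issue.
Counting each half-blood sibling's line as half a unit, there are 7/2 units in ₹154,000, so one unit is ₹44,000. Whole-blood lines (Zephyr, Hanna, and Faisal) take ₹44,000 each; half-blood lines (Leilani) take ₹22,000 each.
Zephyr's share (₹44,000) passes entirely to Gemma.

Gemma receives ₹44,000.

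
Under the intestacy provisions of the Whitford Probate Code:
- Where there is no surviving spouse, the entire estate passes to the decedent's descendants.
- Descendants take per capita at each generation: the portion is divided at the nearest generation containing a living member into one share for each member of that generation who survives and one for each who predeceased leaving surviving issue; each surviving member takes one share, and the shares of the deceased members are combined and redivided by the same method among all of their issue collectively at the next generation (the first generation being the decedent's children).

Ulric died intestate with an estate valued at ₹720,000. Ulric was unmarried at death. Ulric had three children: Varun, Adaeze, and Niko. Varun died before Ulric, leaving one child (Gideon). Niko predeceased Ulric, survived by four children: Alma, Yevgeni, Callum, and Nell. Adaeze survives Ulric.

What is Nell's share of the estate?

The entire ₹720,000 passes to the descendants.
That amount (₹720,000) is divided at the children's generation into 3 shares of ₹240,000. Adaeze takes ₹240,000. The 2 shares of the deceased (Varun and Niko) are combined into a pool of ₹480,000.
That pool (₹480,000) is divided at the grandchildren's generation equally among Gideon, Alma, Yevgeni, Callum, and Nell: ₹96,000 each.

Nell receives ₹96,000.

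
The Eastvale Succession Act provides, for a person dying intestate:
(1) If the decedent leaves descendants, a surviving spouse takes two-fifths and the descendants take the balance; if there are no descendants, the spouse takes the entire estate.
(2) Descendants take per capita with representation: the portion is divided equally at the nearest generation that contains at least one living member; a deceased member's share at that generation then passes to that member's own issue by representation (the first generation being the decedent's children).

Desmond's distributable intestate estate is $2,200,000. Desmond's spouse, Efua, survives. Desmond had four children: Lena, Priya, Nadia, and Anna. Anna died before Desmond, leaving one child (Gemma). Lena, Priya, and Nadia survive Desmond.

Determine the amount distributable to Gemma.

Gemma receives $330,000.

Efua takes two-fifths of $2,200,000 = $880,000. The remaining $1,320,000 passes to the descendants.
The descendants' portion ($1,320,000) is divided into 4 shares of $330,000: Lena, Priya, and Nadia each take $330,000; Anna's $330,000 share passes to Anna's issue.
Anna's share ($330,000) passes entirely to Gemma.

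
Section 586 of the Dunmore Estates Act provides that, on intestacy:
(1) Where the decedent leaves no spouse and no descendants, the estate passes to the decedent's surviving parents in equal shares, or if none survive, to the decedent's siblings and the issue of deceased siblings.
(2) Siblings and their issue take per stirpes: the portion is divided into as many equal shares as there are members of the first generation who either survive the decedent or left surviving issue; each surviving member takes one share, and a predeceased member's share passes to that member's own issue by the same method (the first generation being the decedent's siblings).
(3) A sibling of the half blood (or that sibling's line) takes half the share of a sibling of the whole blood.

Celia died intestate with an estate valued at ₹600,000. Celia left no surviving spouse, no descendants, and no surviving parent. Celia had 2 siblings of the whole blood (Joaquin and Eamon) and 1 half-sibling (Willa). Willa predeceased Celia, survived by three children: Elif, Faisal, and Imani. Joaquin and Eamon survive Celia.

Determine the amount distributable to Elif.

Elif receives ₹40,000.

The entire ₹600,000 passes to the siblings and their issue.
Counting each half-blood sibling's line as half a unit, there are 5/2 units in ₹600,000, so one unit is ₹240,000. Whole-blood lines (Joaquin and Eamon) take ₹240,000 each; half-blood lines (Willa) take ₹120,000 each.
Willa's share (₹120,000) is divided into 3 shares of ₹40,000: Elif, Faisal, and Imani each take ₹40,000.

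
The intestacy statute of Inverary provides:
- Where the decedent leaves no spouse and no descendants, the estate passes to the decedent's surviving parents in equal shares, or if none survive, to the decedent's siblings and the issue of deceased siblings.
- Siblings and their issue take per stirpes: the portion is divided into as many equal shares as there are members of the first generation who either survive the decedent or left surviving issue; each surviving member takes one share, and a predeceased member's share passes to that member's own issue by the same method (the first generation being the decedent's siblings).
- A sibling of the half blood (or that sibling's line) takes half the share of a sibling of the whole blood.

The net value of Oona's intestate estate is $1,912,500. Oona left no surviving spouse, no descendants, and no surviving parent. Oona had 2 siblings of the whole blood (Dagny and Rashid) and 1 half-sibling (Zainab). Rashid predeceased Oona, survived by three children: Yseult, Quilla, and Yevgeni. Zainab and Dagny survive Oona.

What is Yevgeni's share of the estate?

The entire $1,912,500 passes to the siblings and their issue.
Counting each half-blood sibling's line as half a unit, there are 5/2 units in $1,912,500, so one unit is $765,000. Whole-blood lines (Dagny and Rashid) take $765,000 each; half-blood lines (Zainab) take $382,500 each.
Rashid's share ($765,000) is divided into 3 shares of $255,000: Yseult, Quilla, and Yevgeni each take $255,000.

Yevgeni receives $255,000.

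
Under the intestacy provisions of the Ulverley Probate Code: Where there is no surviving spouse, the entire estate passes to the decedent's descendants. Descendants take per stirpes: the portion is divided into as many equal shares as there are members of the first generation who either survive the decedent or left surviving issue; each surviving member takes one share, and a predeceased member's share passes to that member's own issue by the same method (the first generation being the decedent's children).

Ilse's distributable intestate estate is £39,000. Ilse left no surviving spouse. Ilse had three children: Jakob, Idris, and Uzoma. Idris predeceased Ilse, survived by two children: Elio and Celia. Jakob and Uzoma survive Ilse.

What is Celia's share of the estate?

The entire £39,000 passes to the descendants.
That amount (£39,000) is divided into 3 shares of £13,000: Jakob and Uzoma each take £13,000; Idris's £13,000 share passes to Idris's issue.
Idris's share (£13,000) is divided into 2 shares of £6,500: Elio and Celia each take £6,500.

Celia receives £6,500.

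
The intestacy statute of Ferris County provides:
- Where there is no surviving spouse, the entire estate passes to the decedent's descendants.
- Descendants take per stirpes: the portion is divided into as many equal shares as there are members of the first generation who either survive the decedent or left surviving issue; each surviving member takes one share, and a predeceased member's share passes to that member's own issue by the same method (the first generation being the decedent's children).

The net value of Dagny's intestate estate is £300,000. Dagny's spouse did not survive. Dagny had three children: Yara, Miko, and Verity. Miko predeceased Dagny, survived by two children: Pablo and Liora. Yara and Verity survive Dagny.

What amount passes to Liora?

The entire £300,000 passes to the descendants.
That amount (£300,000) is divided into 3 shares of £100,000: Yara and Verity each take £100,000; Miko's £100,000 share passes to Miko's issue.
Miko's share (£100,000) is divided into 2 shares of £50,000: Pablo and Liora each take £50,000.

Liora receives £50,000.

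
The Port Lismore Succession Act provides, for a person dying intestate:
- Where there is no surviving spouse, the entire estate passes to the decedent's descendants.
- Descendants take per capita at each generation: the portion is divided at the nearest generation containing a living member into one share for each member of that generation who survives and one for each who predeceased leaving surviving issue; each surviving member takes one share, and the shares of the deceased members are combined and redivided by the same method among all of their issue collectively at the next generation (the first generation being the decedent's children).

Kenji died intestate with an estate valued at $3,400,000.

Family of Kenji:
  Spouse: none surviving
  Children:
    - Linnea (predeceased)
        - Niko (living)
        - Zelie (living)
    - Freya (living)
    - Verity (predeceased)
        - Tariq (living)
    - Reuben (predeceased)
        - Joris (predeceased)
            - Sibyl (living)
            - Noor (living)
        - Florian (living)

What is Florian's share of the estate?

The entire $3,400,000 passes to the descendants.
That amount ($3,400,000) is divided at the children's generation into 4 shares of $850,000. Freya takes $850,000. The 3 shares of the deceased (Linnea, Verity, and Reuben) are combined into a pool of $2,550,000.
That pool ($2,550,000) is divided at the grandchildren's generation into 5 shares of $510,000. Niko, Zelie, Tariq, and Florian each take $510,000. The remaining share for the deceased Joris ($510,000) is carried to the next generation.
That pool ($510,000) is divided at the great-grandchildren's generation equally among Sibyl and Noor: $255,000 each.

Florian receives $510,000.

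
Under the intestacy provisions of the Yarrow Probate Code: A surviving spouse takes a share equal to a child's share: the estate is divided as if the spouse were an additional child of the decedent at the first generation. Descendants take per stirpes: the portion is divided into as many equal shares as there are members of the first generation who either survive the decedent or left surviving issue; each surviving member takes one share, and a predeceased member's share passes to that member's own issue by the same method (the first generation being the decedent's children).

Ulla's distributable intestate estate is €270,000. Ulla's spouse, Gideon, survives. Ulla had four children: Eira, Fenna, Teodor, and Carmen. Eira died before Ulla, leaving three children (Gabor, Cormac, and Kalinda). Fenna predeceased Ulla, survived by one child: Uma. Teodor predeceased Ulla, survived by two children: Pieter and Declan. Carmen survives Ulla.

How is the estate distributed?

The spouse counts as an additional share at the children's level, so there are 5 primary shares of €54,000. Gideon takes one such share (€54,000).
The children's combined portion (€216,000) is divided into 4 shares of €54,000: Carmen takes €54,000; Eira's €54,000 share passes to Eira's issue; Fenna's €54,000 share passes to Fenna's issue; Teodor's €54,000 share passes to Teodor's issue.
Eira's share (€54,000) is divided into 3 shares of €18,000: Gabor, Cormac, and Kalinda each take €18,000.
Fenna's share (€54,000) passes entirely to Uma.
Teodor's share (€54,000) is divided into 2 shares of €27,000: Pieter and Declan each take €27,000.

Gideon: €54,000; Gabor: €18,000; Cormac: €18,000; Kalinda: €18,000; Uma: €54,000; Pieter: €27,000; Declan: €27,000; Carmen: €54,000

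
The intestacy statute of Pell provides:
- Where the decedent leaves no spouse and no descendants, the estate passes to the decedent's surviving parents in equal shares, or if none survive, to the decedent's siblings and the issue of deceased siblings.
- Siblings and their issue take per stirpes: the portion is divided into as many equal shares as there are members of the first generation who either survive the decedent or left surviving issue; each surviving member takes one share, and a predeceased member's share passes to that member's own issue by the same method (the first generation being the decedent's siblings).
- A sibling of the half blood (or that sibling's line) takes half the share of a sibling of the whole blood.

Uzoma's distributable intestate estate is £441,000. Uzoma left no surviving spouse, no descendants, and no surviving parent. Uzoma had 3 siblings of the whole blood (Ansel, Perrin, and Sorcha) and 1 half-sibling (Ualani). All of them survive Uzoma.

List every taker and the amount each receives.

The entire £441,000 passes to the siblings and their issue.
Counting each half-blood sibling's line as half a unit, there are 7/2 units in £441,000, so one unit is £126,000. Whole-blood lines (Ansel, Perrin, and Sorcha) take £126,000 each; half-blood lines (Ualani) take £63,000 each.

Ansel: £126,000; Ualani: £63,000; Perrin: £126,000; Sorcha: £126,000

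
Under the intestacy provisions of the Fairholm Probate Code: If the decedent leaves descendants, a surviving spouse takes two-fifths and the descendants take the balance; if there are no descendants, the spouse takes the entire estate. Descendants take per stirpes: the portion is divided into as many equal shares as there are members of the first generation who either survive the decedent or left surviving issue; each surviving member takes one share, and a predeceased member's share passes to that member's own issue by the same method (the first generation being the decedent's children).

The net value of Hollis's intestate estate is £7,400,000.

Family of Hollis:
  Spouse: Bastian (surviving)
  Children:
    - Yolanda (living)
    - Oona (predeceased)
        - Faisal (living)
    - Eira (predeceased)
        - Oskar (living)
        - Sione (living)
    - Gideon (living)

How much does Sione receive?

Bastian takes two-fifths of £7,400,000 = £2,960,000. The remaining £4,440,000 passes to the descendants.
The descendants' portion (£4,440,000) is divided into 4 shares of £1,110,000: Yolanda and Gideon each take £1,110,000; Oona's £1,110,000 share passes to Oona's issue; Eira's £1,110,000 share passes to Eira's issue.
Oona's share (£1,110,000) passes entirely to Faisal.
Eira's share (£1,110,000) is divided into 2 shares of £555,000: Oskar and Sione each take £555,000.

Sione receives £555,000.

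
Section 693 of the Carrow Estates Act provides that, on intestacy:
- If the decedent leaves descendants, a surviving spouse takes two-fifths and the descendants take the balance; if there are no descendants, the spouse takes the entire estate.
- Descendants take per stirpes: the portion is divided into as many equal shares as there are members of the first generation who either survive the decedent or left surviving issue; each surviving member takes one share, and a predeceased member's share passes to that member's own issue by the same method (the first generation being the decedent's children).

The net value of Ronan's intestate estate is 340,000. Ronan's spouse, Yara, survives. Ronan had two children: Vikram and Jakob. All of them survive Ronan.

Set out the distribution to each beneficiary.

Yara: 136,000; Vikram: 102,000; Jakob: 102,000

Yara takes two-fifths of 340,000 = 136,000. The remaining 204,000 passes to the descendants.
The descendants' portion (204,000) is divided into 2 shares of 102,000: Vikram and Jakob each take 102,000.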